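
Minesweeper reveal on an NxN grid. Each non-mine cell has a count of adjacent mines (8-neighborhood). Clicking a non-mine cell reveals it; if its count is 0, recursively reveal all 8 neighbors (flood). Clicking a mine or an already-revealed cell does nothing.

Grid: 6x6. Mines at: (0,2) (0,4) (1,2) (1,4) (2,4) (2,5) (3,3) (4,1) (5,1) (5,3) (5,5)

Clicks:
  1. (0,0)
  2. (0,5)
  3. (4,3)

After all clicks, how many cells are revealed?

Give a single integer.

Click 1 (0,0) count=0: revealed 8 new [(0,0) (0,1) (1,0) (1,1) (2,0) (2,1) (3,0) (3,1)] -> total=8
Click 2 (0,5) count=2: revealed 1 new [(0,5)] -> total=9
Click 3 (4,3) count=2: revealed 1 new [(4,3)] -> total=10

Answer: 10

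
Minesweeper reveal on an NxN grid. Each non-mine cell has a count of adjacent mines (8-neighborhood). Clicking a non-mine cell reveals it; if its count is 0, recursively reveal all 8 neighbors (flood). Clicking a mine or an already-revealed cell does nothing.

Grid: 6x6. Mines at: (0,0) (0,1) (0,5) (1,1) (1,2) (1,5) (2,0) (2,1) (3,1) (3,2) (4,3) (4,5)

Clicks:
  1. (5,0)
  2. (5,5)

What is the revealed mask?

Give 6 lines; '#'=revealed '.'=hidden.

Answer: ......
......
......
......
###...
###..#

Derivation:
Click 1 (5,0) count=0: revealed 6 new [(4,0) (4,1) (4,2) (5,0) (5,1) (5,2)] -> total=6
Click 2 (5,5) count=1: revealed 1 new [(5,5)] -> total=7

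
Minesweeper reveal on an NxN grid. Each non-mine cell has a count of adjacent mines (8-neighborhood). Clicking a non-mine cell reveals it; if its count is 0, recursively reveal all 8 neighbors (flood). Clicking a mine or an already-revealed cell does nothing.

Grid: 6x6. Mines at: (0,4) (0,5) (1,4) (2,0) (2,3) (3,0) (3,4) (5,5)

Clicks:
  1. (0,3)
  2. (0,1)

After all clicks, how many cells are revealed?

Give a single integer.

Click 1 (0,3) count=2: revealed 1 new [(0,3)] -> total=1
Click 2 (0,1) count=0: revealed 7 new [(0,0) (0,1) (0,2) (1,0) (1,1) (1,2) (1,3)] -> total=8

Answer: 8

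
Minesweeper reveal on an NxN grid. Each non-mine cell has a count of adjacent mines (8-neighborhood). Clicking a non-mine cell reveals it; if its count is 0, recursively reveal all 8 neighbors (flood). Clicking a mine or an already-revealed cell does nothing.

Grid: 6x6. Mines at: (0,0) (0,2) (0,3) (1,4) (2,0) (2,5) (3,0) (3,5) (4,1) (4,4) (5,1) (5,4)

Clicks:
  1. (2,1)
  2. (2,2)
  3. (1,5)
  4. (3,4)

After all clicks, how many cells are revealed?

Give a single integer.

Click 1 (2,1) count=2: revealed 1 new [(2,1)] -> total=1
Click 2 (2,2) count=0: revealed 8 new [(1,1) (1,2) (1,3) (2,2) (2,3) (3,1) (3,2) (3,3)] -> total=9
Click 3 (1,5) count=2: revealed 1 new [(1,5)] -> total=10
Click 4 (3,4) count=3: revealed 1 new [(3,4)] -> total=11

Answer: 11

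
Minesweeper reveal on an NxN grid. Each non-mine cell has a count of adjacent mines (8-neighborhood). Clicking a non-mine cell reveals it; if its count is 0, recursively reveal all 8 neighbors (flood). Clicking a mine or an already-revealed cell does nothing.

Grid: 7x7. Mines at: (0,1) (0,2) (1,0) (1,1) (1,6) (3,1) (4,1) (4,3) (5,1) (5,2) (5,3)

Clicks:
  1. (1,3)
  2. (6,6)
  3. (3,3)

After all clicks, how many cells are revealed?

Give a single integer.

Answer: 26

Derivation:
Click 1 (1,3) count=1: revealed 1 new [(1,3)] -> total=1
Click 2 (6,6) count=0: revealed 25 new [(0,3) (0,4) (0,5) (1,2) (1,4) (1,5) (2,2) (2,3) (2,4) (2,5) (2,6) (3,2) (3,3) (3,4) (3,5) (3,6) (4,4) (4,5) (4,6) (5,4) (5,5) (5,6) (6,4) (6,5) (6,6)] -> total=26
Click 3 (3,3) count=1: revealed 0 new [(none)] -> total=26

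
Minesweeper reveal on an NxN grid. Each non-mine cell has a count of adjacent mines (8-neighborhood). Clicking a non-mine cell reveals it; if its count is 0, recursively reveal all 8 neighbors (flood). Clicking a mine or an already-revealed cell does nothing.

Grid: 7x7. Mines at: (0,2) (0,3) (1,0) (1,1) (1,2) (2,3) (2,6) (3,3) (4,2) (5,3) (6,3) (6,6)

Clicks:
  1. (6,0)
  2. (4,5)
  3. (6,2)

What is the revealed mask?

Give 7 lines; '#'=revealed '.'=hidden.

Answer: .......
.......
##.....
##..###
##..###
###.###
###....

Derivation:
Click 1 (6,0) count=0: revealed 12 new [(2,0) (2,1) (3,0) (3,1) (4,0) (4,1) (5,0) (5,1) (5,2) (6,0) (6,1) (6,2)] -> total=12
Click 2 (4,5) count=0: revealed 9 new [(3,4) (3,5) (3,6) (4,4) (4,5) (4,6) (5,4) (5,5) (5,6)] -> total=21
Click 3 (6,2) count=2: revealed 0 new [(none)] -> total=21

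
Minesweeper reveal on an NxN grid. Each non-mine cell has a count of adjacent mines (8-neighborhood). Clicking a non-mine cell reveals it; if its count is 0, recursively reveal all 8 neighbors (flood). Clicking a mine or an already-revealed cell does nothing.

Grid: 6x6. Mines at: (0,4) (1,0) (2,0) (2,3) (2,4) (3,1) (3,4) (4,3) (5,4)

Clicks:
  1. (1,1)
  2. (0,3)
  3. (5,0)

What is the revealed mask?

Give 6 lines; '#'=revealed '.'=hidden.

Answer: ...#..
.#....
......
......
###...
###...

Derivation:
Click 1 (1,1) count=2: revealed 1 new [(1,1)] -> total=1
Click 2 (0,3) count=1: revealed 1 new [(0,3)] -> total=2
Click 3 (5,0) count=0: revealed 6 new [(4,0) (4,1) (4,2) (5,0) (5,1) (5,2)] -> total=8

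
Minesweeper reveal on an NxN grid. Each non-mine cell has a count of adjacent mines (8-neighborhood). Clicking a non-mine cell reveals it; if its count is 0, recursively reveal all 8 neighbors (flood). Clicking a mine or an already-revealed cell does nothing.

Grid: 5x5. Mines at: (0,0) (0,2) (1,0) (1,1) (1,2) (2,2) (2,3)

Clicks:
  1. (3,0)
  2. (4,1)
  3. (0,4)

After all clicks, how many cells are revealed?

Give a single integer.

Answer: 16

Derivation:
Click 1 (3,0) count=0: revealed 12 new [(2,0) (2,1) (3,0) (3,1) (3,2) (3,3) (3,4) (4,0) (4,1) (4,2) (4,3) (4,4)] -> total=12
Click 2 (4,1) count=0: revealed 0 new [(none)] -> total=12
Click 3 (0,4) count=0: revealed 4 new [(0,3) (0,4) (1,3) (1,4)] -> total=16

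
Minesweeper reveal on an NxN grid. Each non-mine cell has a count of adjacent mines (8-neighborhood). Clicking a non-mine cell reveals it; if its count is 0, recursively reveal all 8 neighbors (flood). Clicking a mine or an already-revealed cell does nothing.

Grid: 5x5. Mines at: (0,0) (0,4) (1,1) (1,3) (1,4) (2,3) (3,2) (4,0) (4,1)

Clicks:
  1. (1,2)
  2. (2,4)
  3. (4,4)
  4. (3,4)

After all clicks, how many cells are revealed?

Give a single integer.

Click 1 (1,2) count=3: revealed 1 new [(1,2)] -> total=1
Click 2 (2,4) count=3: revealed 1 new [(2,4)] -> total=2
Click 3 (4,4) count=0: revealed 4 new [(3,3) (3,4) (4,3) (4,4)] -> total=6
Click 4 (3,4) count=1: revealed 0 new [(none)] -> total=6

Answer: 6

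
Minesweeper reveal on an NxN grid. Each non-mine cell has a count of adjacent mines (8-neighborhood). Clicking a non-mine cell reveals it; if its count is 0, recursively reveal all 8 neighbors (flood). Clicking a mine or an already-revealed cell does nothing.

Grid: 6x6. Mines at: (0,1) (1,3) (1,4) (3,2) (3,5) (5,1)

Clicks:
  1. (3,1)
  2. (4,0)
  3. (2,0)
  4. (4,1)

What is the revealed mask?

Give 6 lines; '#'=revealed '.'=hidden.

Click 1 (3,1) count=1: revealed 1 new [(3,1)] -> total=1
Click 2 (4,0) count=1: revealed 1 new [(4,0)] -> total=2
Click 3 (2,0) count=0: revealed 6 new [(1,0) (1,1) (2,0) (2,1) (3,0) (4,1)] -> total=8
Click 4 (4,1) count=2: revealed 0 new [(none)] -> total=8

Answer: ......
##....
##....
##....
##....
......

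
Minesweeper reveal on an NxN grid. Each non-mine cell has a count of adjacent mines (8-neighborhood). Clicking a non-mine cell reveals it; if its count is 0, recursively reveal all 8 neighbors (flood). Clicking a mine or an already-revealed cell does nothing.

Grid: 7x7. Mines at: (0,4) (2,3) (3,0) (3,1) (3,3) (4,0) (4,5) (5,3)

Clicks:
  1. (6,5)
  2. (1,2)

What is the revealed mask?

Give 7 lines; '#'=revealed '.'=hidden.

Answer: .......
..#....
.......
.......
.......
....###
....###

Derivation:
Click 1 (6,5) count=0: revealed 6 new [(5,4) (5,5) (5,6) (6,4) (6,5) (6,6)] -> total=6
Click 2 (1,2) count=1: revealed 1 new [(1,2)] -> total=7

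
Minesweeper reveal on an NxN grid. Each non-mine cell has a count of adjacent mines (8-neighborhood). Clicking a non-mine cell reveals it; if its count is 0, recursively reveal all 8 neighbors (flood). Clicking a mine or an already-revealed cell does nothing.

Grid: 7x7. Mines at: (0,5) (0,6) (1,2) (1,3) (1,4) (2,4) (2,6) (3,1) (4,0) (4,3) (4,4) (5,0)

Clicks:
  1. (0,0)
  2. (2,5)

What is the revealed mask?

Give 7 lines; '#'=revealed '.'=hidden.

Click 1 (0,0) count=0: revealed 6 new [(0,0) (0,1) (1,0) (1,1) (2,0) (2,1)] -> total=6
Click 2 (2,5) count=3: revealed 1 new [(2,5)] -> total=7

Answer: ##.....
##.....
##...#.
.......
.......
.......
.......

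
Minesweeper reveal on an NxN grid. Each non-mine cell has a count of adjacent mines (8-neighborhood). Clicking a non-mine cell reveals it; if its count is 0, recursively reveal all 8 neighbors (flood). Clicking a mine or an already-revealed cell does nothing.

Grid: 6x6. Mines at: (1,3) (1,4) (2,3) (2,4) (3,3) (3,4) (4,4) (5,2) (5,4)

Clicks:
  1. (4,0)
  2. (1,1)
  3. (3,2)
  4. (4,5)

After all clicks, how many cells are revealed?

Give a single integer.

Answer: 18

Derivation:
Click 1 (4,0) count=0: revealed 17 new [(0,0) (0,1) (0,2) (1,0) (1,1) (1,2) (2,0) (2,1) (2,2) (3,0) (3,1) (3,2) (4,0) (4,1) (4,2) (5,0) (5,1)] -> total=17
Click 2 (1,1) count=0: revealed 0 new [(none)] -> total=17
Click 3 (3,2) count=2: revealed 0 new [(none)] -> total=17
Click 4 (4,5) count=3: revealed 1 new [(4,5)] -> total=18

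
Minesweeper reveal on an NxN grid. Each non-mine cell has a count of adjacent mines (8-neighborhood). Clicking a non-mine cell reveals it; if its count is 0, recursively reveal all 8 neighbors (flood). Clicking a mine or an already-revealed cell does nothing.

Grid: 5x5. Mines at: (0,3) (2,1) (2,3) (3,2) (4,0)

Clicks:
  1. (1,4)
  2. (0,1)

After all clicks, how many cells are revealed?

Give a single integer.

Click 1 (1,4) count=2: revealed 1 new [(1,4)] -> total=1
Click 2 (0,1) count=0: revealed 6 new [(0,0) (0,1) (0,2) (1,0) (1,1) (1,2)] -> total=7

Answer: 7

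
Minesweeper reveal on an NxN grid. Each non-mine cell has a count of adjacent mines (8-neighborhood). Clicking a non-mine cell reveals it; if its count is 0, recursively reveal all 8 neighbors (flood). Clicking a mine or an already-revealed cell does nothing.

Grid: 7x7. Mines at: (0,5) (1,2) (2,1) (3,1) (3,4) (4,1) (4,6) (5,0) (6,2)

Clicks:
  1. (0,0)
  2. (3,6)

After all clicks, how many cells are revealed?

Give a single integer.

Click 1 (0,0) count=0: revealed 4 new [(0,0) (0,1) (1,0) (1,1)] -> total=4
Click 2 (3,6) count=1: revealed 1 new [(3,6)] -> total=5

Answer: 5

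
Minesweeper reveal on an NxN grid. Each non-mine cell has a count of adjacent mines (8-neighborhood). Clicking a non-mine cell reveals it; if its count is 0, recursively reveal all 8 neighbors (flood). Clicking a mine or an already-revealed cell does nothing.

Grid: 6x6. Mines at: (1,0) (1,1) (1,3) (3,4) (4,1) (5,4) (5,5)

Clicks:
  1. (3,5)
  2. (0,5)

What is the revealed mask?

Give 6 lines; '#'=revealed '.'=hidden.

Answer: ....##
....##
....##
.....#
......
......

Derivation:
Click 1 (3,5) count=1: revealed 1 new [(3,5)] -> total=1
Click 2 (0,5) count=0: revealed 6 new [(0,4) (0,5) (1,4) (1,5) (2,4) (2,5)] -> total=7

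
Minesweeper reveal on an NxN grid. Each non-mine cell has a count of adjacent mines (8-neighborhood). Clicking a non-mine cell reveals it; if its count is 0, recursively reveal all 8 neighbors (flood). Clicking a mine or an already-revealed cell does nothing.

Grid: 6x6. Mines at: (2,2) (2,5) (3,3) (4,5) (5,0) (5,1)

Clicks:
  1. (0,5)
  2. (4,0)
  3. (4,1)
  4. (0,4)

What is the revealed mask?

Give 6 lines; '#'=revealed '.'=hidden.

Answer: ######
######
##....
##....
##....
......

Derivation:
Click 1 (0,5) count=0: revealed 18 new [(0,0) (0,1) (0,2) (0,3) (0,4) (0,5) (1,0) (1,1) (1,2) (1,3) (1,4) (1,5) (2,0) (2,1) (3,0) (3,1) (4,0) (4,1)] -> total=18
Click 2 (4,0) count=2: revealed 0 new [(none)] -> total=18
Click 3 (4,1) count=2: revealed 0 new [(none)] -> total=18
Click 4 (0,4) count=0: revealed 0 new [(none)] -> total=18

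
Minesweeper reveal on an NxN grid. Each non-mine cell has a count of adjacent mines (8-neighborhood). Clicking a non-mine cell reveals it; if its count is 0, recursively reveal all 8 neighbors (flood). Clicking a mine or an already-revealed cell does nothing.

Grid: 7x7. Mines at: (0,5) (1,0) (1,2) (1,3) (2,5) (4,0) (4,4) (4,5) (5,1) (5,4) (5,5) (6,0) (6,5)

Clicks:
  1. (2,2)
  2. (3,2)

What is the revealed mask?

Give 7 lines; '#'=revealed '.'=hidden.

Click 1 (2,2) count=2: revealed 1 new [(2,2)] -> total=1
Click 2 (3,2) count=0: revealed 8 new [(2,1) (2,3) (3,1) (3,2) (3,3) (4,1) (4,2) (4,3)] -> total=9

Answer: .......
.......
.###...
.###...
.###...
.......
.......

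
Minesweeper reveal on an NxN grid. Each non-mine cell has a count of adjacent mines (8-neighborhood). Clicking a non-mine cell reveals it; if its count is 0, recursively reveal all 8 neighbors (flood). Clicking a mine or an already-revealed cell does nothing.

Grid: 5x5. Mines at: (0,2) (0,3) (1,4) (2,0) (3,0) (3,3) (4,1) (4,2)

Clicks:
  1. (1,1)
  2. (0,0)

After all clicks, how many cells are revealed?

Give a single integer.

Answer: 4

Derivation:
Click 1 (1,1) count=2: revealed 1 new [(1,1)] -> total=1
Click 2 (0,0) count=0: revealed 3 new [(0,0) (0,1) (1,0)] -> total=4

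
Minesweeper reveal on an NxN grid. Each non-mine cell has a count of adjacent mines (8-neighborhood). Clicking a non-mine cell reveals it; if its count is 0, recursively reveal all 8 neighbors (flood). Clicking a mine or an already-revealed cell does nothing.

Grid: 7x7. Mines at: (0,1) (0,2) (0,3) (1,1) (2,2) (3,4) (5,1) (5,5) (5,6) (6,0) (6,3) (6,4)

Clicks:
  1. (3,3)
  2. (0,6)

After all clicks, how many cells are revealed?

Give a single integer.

Click 1 (3,3) count=2: revealed 1 new [(3,3)] -> total=1
Click 2 (0,6) count=0: revealed 13 new [(0,4) (0,5) (0,6) (1,4) (1,5) (1,6) (2,4) (2,5) (2,6) (3,5) (3,6) (4,5) (4,6)] -> total=14

Answer: 14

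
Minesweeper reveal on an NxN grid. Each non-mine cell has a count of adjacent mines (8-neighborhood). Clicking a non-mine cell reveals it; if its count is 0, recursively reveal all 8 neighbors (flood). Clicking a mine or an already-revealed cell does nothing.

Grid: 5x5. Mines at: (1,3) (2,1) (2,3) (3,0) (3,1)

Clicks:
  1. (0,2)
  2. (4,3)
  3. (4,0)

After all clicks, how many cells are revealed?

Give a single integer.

Click 1 (0,2) count=1: revealed 1 new [(0,2)] -> total=1
Click 2 (4,3) count=0: revealed 6 new [(3,2) (3,3) (3,4) (4,2) (4,3) (4,4)] -> total=7
Click 3 (4,0) count=2: revealed 1 new [(4,0)] -> total=8

Answer: 8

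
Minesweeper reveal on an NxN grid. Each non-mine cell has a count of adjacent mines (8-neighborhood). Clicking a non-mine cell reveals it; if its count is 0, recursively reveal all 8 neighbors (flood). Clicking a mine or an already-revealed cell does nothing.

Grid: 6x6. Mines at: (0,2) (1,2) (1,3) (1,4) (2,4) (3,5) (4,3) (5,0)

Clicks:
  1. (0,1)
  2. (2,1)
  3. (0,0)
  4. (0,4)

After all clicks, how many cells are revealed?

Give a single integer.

Click 1 (0,1) count=2: revealed 1 new [(0,1)] -> total=1
Click 2 (2,1) count=1: revealed 1 new [(2,1)] -> total=2
Click 3 (0,0) count=0: revealed 11 new [(0,0) (1,0) (1,1) (2,0) (2,2) (3,0) (3,1) (3,2) (4,0) (4,1) (4,2)] -> total=13
Click 4 (0,4) count=2: revealed 1 new [(0,4)] -> total=14

Answer: 14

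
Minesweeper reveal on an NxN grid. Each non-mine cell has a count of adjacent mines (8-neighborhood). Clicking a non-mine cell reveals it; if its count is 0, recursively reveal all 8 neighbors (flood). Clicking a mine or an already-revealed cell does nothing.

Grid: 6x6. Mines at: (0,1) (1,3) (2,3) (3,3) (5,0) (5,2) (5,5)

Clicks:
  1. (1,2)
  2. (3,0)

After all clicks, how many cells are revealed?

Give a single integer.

Click 1 (1,2) count=3: revealed 1 new [(1,2)] -> total=1
Click 2 (3,0) count=0: revealed 11 new [(1,0) (1,1) (2,0) (2,1) (2,2) (3,0) (3,1) (3,2) (4,0) (4,1) (4,2)] -> total=12

Answer: 12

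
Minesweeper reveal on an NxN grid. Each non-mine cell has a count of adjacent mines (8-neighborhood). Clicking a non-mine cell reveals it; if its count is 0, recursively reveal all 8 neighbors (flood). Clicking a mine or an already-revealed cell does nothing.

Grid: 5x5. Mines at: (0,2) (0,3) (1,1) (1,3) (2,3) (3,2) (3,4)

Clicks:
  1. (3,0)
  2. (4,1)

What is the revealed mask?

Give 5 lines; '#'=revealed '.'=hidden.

Answer: .....
.....
##...
##...
##...

Derivation:
Click 1 (3,0) count=0: revealed 6 new [(2,0) (2,1) (3,0) (3,1) (4,0) (4,1)] -> total=6
Click 2 (4,1) count=1: revealed 0 new [(none)] -> total=6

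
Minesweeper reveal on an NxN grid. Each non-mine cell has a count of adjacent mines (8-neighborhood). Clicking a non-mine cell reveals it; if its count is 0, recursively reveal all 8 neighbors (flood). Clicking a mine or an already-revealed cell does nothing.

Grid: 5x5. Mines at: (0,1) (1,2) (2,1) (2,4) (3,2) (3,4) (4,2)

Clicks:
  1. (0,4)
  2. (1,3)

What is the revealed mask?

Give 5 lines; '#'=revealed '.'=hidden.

Click 1 (0,4) count=0: revealed 4 new [(0,3) (0,4) (1,3) (1,4)] -> total=4
Click 2 (1,3) count=2: revealed 0 new [(none)] -> total=4

Answer: ...##
...##
.....
.....
.....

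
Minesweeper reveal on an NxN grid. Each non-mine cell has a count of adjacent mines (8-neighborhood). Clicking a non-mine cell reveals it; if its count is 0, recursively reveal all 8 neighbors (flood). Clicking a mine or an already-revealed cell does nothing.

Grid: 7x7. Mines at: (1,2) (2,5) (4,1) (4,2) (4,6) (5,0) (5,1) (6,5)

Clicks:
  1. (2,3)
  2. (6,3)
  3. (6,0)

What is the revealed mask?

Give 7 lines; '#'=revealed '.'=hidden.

Answer: .......
.......
...#...
.......
.......
..###..
#.###..

Derivation:
Click 1 (2,3) count=1: revealed 1 new [(2,3)] -> total=1
Click 2 (6,3) count=0: revealed 6 new [(5,2) (5,3) (5,4) (6,2) (6,3) (6,4)] -> total=7
Click 3 (6,0) count=2: revealed 1 new [(6,0)] -> total=8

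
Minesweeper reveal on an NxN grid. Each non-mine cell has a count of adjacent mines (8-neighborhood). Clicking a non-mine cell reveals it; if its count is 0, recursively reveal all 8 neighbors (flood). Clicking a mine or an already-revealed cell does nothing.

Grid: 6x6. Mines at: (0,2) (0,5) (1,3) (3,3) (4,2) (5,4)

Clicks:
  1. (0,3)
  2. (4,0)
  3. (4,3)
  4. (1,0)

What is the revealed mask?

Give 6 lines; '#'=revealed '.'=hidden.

Answer: ##.#..
###...
###...
###...
##.#..
##....

Derivation:
Click 1 (0,3) count=2: revealed 1 new [(0,3)] -> total=1
Click 2 (4,0) count=0: revealed 15 new [(0,0) (0,1) (1,0) (1,1) (1,2) (2,0) (2,1) (2,2) (3,0) (3,1) (3,2) (4,0) (4,1) (5,0) (5,1)] -> total=16
Click 3 (4,3) count=3: revealed 1 new [(4,3)] -> total=17
Click 4 (1,0) count=0: revealed 0 new [(none)] -> total=17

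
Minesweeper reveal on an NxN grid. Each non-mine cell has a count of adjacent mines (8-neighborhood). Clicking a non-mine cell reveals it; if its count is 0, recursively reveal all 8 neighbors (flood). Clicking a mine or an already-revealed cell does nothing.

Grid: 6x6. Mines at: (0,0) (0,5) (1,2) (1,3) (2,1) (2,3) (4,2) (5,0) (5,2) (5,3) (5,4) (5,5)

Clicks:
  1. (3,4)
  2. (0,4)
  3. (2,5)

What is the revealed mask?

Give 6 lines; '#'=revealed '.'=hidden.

Answer: ....#.
....##
....##
....##
....##
......

Derivation:
Click 1 (3,4) count=1: revealed 1 new [(3,4)] -> total=1
Click 2 (0,4) count=2: revealed 1 new [(0,4)] -> total=2
Click 3 (2,5) count=0: revealed 7 new [(1,4) (1,5) (2,4) (2,5) (3,5) (4,4) (4,5)] -> total=9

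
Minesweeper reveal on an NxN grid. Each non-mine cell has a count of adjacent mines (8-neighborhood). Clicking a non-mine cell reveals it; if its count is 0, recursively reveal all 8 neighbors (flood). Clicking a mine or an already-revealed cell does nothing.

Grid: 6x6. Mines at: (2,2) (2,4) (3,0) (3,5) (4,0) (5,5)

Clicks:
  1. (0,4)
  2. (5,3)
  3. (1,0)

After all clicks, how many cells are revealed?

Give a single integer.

Click 1 (0,4) count=0: revealed 14 new [(0,0) (0,1) (0,2) (0,3) (0,4) (0,5) (1,0) (1,1) (1,2) (1,3) (1,4) (1,5) (2,0) (2,1)] -> total=14
Click 2 (5,3) count=0: revealed 12 new [(3,1) (3,2) (3,3) (3,4) (4,1) (4,2) (4,3) (4,4) (5,1) (5,2) (5,3) (5,4)] -> total=26
Click 3 (1,0) count=0: revealed 0 new [(none)] -> total=26

Answer: 26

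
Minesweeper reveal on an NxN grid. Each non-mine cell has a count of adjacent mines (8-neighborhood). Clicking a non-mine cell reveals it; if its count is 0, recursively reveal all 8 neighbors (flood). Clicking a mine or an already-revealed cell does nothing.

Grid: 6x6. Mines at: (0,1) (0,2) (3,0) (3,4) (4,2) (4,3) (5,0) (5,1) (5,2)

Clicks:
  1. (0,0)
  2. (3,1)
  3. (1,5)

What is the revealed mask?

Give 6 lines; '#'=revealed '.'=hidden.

Answer: #..###
...###
...###
.#....
......
......

Derivation:
Click 1 (0,0) count=1: revealed 1 new [(0,0)] -> total=1
Click 2 (3,1) count=2: revealed 1 new [(3,1)] -> total=2
Click 3 (1,5) count=0: revealed 9 new [(0,3) (0,4) (0,5) (1,3) (1,4) (1,5) (2,3) (2,4) (2,5)] -> total=11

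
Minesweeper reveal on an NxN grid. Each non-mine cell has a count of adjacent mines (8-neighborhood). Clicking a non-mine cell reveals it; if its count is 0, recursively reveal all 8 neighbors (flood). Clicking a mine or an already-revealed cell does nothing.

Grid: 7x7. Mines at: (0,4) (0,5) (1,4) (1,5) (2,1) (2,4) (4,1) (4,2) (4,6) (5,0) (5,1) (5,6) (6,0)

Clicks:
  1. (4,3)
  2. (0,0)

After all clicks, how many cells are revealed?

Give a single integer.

Click 1 (4,3) count=1: revealed 1 new [(4,3)] -> total=1
Click 2 (0,0) count=0: revealed 8 new [(0,0) (0,1) (0,2) (0,3) (1,0) (1,1) (1,2) (1,3)] -> total=9

Answer: 9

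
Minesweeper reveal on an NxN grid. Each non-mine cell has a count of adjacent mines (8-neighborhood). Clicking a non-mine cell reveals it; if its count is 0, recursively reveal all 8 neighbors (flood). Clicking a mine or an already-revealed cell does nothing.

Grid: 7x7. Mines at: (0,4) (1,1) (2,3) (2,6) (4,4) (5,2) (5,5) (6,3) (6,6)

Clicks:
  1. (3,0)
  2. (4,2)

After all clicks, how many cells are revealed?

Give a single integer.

Click 1 (3,0) count=0: revealed 13 new [(2,0) (2,1) (2,2) (3,0) (3,1) (3,2) (4,0) (4,1) (4,2) (5,0) (5,1) (6,0) (6,1)] -> total=13
Click 2 (4,2) count=1: revealed 0 new [(none)] -> total=13

Answer: 13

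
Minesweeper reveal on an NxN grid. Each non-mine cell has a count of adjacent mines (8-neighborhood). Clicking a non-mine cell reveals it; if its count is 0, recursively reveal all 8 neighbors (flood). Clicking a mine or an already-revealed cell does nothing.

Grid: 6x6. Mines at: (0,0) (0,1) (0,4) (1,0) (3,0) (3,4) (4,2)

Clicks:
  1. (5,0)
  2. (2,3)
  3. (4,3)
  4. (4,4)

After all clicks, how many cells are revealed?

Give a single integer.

Click 1 (5,0) count=0: revealed 4 new [(4,0) (4,1) (5,0) (5,1)] -> total=4
Click 2 (2,3) count=1: revealed 1 new [(2,3)] -> total=5
Click 3 (4,3) count=2: revealed 1 new [(4,3)] -> total=6
Click 4 (4,4) count=1: revealed 1 new [(4,4)] -> total=7

Answer: 7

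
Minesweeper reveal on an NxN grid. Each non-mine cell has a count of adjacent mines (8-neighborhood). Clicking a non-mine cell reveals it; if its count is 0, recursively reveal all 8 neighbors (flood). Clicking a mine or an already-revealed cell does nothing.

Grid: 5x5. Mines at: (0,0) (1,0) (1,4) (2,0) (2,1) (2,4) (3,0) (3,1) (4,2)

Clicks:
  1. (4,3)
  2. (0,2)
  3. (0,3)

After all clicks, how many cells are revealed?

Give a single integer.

Answer: 7

Derivation:
Click 1 (4,3) count=1: revealed 1 new [(4,3)] -> total=1
Click 2 (0,2) count=0: revealed 6 new [(0,1) (0,2) (0,3) (1,1) (1,2) (1,3)] -> total=7
Click 3 (0,3) count=1: revealed 0 new [(none)] -> total=7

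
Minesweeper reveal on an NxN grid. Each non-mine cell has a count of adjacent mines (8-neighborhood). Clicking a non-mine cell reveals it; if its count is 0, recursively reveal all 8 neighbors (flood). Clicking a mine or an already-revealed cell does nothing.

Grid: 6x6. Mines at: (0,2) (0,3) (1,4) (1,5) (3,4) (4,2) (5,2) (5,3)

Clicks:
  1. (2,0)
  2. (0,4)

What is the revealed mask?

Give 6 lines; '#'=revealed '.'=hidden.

Answer: ##..#.
####..
####..
####..
##....
##....

Derivation:
Click 1 (2,0) count=0: revealed 18 new [(0,0) (0,1) (1,0) (1,1) (1,2) (1,3) (2,0) (2,1) (2,2) (2,3) (3,0) (3,1) (3,2) (3,3) (4,0) (4,1) (5,0) (5,1)] -> total=18
Click 2 (0,4) count=3: revealed 1 new [(0,4)] -> total=19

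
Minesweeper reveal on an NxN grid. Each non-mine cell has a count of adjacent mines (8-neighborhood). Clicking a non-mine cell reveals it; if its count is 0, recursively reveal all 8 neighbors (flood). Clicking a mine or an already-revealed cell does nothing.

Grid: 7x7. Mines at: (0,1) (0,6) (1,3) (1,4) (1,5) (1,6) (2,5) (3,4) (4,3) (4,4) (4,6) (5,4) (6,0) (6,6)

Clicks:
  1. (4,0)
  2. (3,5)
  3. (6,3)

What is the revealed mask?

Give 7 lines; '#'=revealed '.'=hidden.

Answer: .......
###....
###....
###..#.
###....
###....
...#...

Derivation:
Click 1 (4,0) count=0: revealed 15 new [(1,0) (1,1) (1,2) (2,0) (2,1) (2,2) (3,0) (3,1) (3,2) (4,0) (4,1) (4,2) (5,0) (5,1) (5,2)] -> total=15
Click 2 (3,5) count=4: revealed 1 new [(3,5)] -> total=16
Click 3 (6,3) count=1: revealed 1 new [(6,3)] -> total=17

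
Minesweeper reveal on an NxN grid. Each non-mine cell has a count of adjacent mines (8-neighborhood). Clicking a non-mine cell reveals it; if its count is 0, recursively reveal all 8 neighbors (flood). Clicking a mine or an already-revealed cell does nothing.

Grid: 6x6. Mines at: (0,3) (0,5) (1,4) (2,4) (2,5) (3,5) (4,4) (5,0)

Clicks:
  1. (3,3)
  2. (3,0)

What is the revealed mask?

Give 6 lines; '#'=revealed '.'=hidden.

Click 1 (3,3) count=2: revealed 1 new [(3,3)] -> total=1
Click 2 (3,0) count=0: revealed 21 new [(0,0) (0,1) (0,2) (1,0) (1,1) (1,2) (1,3) (2,0) (2,1) (2,2) (2,3) (3,0) (3,1) (3,2) (4,0) (4,1) (4,2) (4,3) (5,1) (5,2) (5,3)] -> total=22

Answer: ###...
####..
####..
####..
####..
.###..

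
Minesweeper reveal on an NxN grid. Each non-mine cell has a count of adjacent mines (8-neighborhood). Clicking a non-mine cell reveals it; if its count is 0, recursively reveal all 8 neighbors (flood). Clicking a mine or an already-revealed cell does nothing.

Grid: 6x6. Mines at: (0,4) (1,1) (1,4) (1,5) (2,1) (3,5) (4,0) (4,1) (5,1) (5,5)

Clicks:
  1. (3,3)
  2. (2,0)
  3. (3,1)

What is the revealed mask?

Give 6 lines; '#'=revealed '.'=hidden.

Answer: ......
......
#.###.
.####.
..###.
..###.

Derivation:
Click 1 (3,3) count=0: revealed 12 new [(2,2) (2,3) (2,4) (3,2) (3,3) (3,4) (4,2) (4,3) (4,4) (5,2) (5,3) (5,4)] -> total=12
Click 2 (2,0) count=2: revealed 1 new [(2,0)] -> total=13
Click 3 (3,1) count=3: revealed 1 new [(3,1)] -> total=14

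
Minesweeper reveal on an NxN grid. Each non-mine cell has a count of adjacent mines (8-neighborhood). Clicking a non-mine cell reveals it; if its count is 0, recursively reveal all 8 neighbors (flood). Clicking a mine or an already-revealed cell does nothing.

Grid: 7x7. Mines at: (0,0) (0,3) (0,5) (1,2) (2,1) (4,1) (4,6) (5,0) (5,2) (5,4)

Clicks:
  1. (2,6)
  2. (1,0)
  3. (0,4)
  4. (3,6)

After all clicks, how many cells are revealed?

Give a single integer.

Click 1 (2,6) count=0: revealed 18 new [(1,3) (1,4) (1,5) (1,6) (2,2) (2,3) (2,4) (2,5) (2,6) (3,2) (3,3) (3,4) (3,5) (3,6) (4,2) (4,3) (4,4) (4,5)] -> total=18
Click 2 (1,0) count=2: revealed 1 new [(1,0)] -> total=19
Click 3 (0,4) count=2: revealed 1 new [(0,4)] -> total=20
Click 4 (3,6) count=1: revealed 0 new [(none)] -> total=20

Answer: 20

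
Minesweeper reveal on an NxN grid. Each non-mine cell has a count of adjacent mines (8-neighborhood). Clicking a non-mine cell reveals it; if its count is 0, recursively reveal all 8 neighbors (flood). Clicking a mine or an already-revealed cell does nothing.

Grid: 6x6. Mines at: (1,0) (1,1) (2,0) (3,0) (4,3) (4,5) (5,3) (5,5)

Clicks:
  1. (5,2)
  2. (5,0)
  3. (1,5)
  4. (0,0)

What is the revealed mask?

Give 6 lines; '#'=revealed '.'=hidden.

Answer: #.####
..####
..####
..####
###...
###...

Derivation:
Click 1 (5,2) count=2: revealed 1 new [(5,2)] -> total=1
Click 2 (5,0) count=0: revealed 5 new [(4,0) (4,1) (4,2) (5,0) (5,1)] -> total=6
Click 3 (1,5) count=0: revealed 16 new [(0,2) (0,3) (0,4) (0,5) (1,2) (1,3) (1,4) (1,5) (2,2) (2,3) (2,4) (2,5) (3,2) (3,3) (3,4) (3,5)] -> total=22
Click 4 (0,0) count=2: revealed 1 new [(0,0)] -> total=23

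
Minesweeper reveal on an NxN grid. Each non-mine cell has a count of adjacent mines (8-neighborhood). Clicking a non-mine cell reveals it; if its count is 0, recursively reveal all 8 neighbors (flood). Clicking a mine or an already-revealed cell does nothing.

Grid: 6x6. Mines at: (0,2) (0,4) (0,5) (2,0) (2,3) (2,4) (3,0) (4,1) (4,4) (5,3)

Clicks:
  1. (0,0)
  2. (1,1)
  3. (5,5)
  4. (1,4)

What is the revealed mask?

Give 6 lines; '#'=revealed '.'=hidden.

Answer: ##....
##..#.
......
......
......
.....#

Derivation:
Click 1 (0,0) count=0: revealed 4 new [(0,0) (0,1) (1,0) (1,1)] -> total=4
Click 2 (1,1) count=2: revealed 0 new [(none)] -> total=4
Click 3 (5,5) count=1: revealed 1 new [(5,5)] -> total=5
Click 4 (1,4) count=4: revealed 1 new [(1,4)] -> total=6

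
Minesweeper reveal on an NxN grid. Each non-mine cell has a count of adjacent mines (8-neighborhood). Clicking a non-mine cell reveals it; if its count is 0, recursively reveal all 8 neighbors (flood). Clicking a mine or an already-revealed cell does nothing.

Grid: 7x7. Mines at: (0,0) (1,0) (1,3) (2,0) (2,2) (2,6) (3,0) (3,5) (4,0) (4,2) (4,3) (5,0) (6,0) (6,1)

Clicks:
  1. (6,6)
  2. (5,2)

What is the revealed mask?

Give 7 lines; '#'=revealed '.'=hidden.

Answer: .......
.......
.......
.......
....###
..#####
..#####

Derivation:
Click 1 (6,6) count=0: revealed 13 new [(4,4) (4,5) (4,6) (5,2) (5,3) (5,4) (5,5) (5,6) (6,2) (6,3) (6,4) (6,5) (6,6)] -> total=13
Click 2 (5,2) count=3: revealed 0 new [(none)] -> total=13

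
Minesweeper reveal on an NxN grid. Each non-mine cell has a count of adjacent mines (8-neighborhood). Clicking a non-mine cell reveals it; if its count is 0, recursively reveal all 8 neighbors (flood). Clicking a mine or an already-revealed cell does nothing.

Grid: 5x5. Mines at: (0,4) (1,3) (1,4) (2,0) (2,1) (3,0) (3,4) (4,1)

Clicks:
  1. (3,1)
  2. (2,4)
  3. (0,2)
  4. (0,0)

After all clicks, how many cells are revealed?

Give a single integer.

Click 1 (3,1) count=4: revealed 1 new [(3,1)] -> total=1
Click 2 (2,4) count=3: revealed 1 new [(2,4)] -> total=2
Click 3 (0,2) count=1: revealed 1 new [(0,2)] -> total=3
Click 4 (0,0) count=0: revealed 5 new [(0,0) (0,1) (1,0) (1,1) (1,2)] -> total=8

Answer: 8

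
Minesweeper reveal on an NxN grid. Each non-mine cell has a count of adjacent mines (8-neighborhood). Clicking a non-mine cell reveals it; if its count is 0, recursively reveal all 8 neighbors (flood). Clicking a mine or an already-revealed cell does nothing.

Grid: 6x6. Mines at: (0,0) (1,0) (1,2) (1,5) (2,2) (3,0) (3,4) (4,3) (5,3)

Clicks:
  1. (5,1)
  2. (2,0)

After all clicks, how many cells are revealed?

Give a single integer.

Click 1 (5,1) count=0: revealed 6 new [(4,0) (4,1) (4,2) (5,0) (5,1) (5,2)] -> total=6
Click 2 (2,0) count=2: revealed 1 new [(2,0)] -> total=7

Answer: 7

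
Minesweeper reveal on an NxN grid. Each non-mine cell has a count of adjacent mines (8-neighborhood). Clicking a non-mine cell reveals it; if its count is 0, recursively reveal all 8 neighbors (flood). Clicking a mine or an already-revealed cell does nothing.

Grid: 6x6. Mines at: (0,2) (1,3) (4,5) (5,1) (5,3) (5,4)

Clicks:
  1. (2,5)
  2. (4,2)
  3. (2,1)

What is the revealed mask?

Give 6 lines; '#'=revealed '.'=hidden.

Click 1 (2,5) count=0: revealed 8 new [(0,4) (0,5) (1,4) (1,5) (2,4) (2,5) (3,4) (3,5)] -> total=8
Click 2 (4,2) count=2: revealed 1 new [(4,2)] -> total=9
Click 3 (2,1) count=0: revealed 17 new [(0,0) (0,1) (1,0) (1,1) (1,2) (2,0) (2,1) (2,2) (2,3) (3,0) (3,1) (3,2) (3,3) (4,0) (4,1) (4,3) (4,4)] -> total=26

Answer: ##..##
###.##
######
######
#####.
......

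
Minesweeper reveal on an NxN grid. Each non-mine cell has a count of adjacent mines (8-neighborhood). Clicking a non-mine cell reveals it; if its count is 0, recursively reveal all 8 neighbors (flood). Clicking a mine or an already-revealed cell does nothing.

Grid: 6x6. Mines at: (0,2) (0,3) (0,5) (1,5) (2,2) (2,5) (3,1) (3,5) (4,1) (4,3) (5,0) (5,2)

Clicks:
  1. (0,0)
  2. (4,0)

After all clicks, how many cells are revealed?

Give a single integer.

Click 1 (0,0) count=0: revealed 6 new [(0,0) (0,1) (1,0) (1,1) (2,0) (2,1)] -> total=6
Click 2 (4,0) count=3: revealed 1 new [(4,0)] -> total=7

Answer: 7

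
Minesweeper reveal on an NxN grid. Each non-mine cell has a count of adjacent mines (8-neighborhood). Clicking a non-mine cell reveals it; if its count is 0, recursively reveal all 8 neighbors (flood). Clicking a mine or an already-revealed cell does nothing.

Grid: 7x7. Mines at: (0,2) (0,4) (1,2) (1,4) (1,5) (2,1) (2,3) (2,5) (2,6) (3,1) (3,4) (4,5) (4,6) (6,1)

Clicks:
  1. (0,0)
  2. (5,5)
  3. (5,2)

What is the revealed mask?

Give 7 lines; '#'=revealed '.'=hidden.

Answer: ##.....
##.....
.......
.......
.......
..#..#.
.......

Derivation:
Click 1 (0,0) count=0: revealed 4 new [(0,0) (0,1) (1,0) (1,1)] -> total=4
Click 2 (5,5) count=2: revealed 1 new [(5,5)] -> total=5
Click 3 (5,2) count=1: revealed 1 new [(5,2)] -> total=6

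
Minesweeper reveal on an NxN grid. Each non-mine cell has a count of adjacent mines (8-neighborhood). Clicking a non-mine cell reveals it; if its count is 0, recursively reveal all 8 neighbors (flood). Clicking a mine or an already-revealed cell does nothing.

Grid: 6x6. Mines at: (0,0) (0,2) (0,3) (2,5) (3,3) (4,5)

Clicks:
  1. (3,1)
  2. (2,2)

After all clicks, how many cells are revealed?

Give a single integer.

Answer: 19

Derivation:
Click 1 (3,1) count=0: revealed 19 new [(1,0) (1,1) (1,2) (2,0) (2,1) (2,2) (3,0) (3,1) (3,2) (4,0) (4,1) (4,2) (4,3) (4,4) (5,0) (5,1) (5,2) (5,3) (5,4)] -> total=19
Click 2 (2,2) count=1: revealed 0 new [(none)] -> total=19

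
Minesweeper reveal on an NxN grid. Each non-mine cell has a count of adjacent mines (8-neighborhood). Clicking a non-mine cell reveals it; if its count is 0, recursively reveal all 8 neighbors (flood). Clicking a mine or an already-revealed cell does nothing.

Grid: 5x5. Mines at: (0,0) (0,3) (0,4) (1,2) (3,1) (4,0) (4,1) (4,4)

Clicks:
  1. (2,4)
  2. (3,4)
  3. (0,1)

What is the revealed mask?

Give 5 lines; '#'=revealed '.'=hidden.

Click 1 (2,4) count=0: revealed 6 new [(1,3) (1,4) (2,3) (2,4) (3,3) (3,4)] -> total=6
Click 2 (3,4) count=1: revealed 0 new [(none)] -> total=6
Click 3 (0,1) count=2: revealed 1 new [(0,1)] -> total=7

Answer: .#...
...##
...##
...##
.....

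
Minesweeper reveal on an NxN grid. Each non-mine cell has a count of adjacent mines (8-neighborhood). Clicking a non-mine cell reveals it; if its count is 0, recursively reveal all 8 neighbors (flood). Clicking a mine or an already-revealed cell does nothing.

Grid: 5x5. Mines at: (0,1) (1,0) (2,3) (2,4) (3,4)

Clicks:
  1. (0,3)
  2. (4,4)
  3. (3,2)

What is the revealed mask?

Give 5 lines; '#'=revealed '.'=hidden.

Answer: ..###
..###
.....
..#..
....#

Derivation:
Click 1 (0,3) count=0: revealed 6 new [(0,2) (0,3) (0,4) (1,2) (1,3) (1,4)] -> total=6
Click 2 (4,4) count=1: revealed 1 new [(4,4)] -> total=7
Click 3 (3,2) count=1: revealed 1 new [(3,2)] -> total=8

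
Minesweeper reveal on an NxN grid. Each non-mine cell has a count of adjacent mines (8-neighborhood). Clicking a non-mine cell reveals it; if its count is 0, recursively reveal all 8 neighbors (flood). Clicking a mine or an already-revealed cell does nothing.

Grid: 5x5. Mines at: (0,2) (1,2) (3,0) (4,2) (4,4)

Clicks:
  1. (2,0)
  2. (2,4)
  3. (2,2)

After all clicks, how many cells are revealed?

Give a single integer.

Answer: 10

Derivation:
Click 1 (2,0) count=1: revealed 1 new [(2,0)] -> total=1
Click 2 (2,4) count=0: revealed 8 new [(0,3) (0,4) (1,3) (1,4) (2,3) (2,4) (3,3) (3,4)] -> total=9
Click 3 (2,2) count=1: revealed 1 new [(2,2)] -> total=10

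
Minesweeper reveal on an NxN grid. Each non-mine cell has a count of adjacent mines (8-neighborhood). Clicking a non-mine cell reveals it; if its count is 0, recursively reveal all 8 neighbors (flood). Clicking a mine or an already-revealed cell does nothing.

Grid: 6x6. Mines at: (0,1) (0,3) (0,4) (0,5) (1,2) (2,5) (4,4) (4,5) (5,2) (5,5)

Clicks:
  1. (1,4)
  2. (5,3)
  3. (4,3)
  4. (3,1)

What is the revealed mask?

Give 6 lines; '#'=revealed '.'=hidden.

Answer: ......
##..#.
####..
####..
####..
##.#..

Derivation:
Click 1 (1,4) count=4: revealed 1 new [(1,4)] -> total=1
Click 2 (5,3) count=2: revealed 1 new [(5,3)] -> total=2
Click 3 (4,3) count=2: revealed 1 new [(4,3)] -> total=3
Click 4 (3,1) count=0: revealed 15 new [(1,0) (1,1) (2,0) (2,1) (2,2) (2,3) (3,0) (3,1) (3,2) (3,3) (4,0) (4,1) (4,2) (5,0) (5,1)] -> total=18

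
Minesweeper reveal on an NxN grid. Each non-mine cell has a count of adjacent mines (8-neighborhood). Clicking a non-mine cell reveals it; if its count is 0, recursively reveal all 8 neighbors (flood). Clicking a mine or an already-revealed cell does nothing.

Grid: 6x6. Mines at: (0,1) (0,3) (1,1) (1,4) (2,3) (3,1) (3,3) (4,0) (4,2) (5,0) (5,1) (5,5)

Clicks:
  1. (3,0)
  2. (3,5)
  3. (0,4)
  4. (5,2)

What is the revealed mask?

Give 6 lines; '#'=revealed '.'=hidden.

Answer: ....#.
......
....##
#...##
....##
..#...

Derivation:
Click 1 (3,0) count=2: revealed 1 new [(3,0)] -> total=1
Click 2 (3,5) count=0: revealed 6 new [(2,4) (2,5) (3,4) (3,5) (4,4) (4,5)] -> total=7
Click 3 (0,4) count=2: revealed 1 new [(0,4)] -> total=8
Click 4 (5,2) count=2: revealed 1 new [(5,2)] -> total=9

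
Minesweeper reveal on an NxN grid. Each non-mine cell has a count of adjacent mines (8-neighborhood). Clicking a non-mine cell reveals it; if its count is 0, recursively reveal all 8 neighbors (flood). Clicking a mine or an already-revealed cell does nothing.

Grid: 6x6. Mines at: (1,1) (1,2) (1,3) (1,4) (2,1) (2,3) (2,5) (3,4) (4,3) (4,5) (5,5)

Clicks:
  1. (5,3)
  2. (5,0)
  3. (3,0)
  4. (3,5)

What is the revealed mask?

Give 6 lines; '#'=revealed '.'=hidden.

Click 1 (5,3) count=1: revealed 1 new [(5,3)] -> total=1
Click 2 (5,0) count=0: revealed 9 new [(3,0) (3,1) (3,2) (4,0) (4,1) (4,2) (5,0) (5,1) (5,2)] -> total=10
Click 3 (3,0) count=1: revealed 0 new [(none)] -> total=10
Click 4 (3,5) count=3: revealed 1 new [(3,5)] -> total=11

Answer: ......
......
......
###..#
###...
####..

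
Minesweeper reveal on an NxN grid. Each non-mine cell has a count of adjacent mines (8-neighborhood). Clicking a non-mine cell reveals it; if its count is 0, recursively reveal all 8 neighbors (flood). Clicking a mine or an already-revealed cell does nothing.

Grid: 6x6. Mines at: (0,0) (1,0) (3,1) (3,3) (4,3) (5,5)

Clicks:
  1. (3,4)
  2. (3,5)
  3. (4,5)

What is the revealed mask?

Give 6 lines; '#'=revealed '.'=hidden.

Click 1 (3,4) count=2: revealed 1 new [(3,4)] -> total=1
Click 2 (3,5) count=0: revealed 18 new [(0,1) (0,2) (0,3) (0,4) (0,5) (1,1) (1,2) (1,3) (1,4) (1,5) (2,1) (2,2) (2,3) (2,4) (2,5) (3,5) (4,4) (4,5)] -> total=19
Click 3 (4,5) count=1: revealed 0 new [(none)] -> total=19

Answer: .#####
.#####
.#####
....##
....##
......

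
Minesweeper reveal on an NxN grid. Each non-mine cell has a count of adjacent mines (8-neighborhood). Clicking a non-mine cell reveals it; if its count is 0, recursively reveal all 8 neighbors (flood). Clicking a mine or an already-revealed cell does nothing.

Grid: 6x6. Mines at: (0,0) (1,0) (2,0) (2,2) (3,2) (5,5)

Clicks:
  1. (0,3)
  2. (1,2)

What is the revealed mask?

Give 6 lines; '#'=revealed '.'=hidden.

Answer: .#####
.#####
...###
...###
...###
......

Derivation:
Click 1 (0,3) count=0: revealed 19 new [(0,1) (0,2) (0,3) (0,4) (0,5) (1,1) (1,2) (1,3) (1,4) (1,5) (2,3) (2,4) (2,5) (3,3) (3,4) (3,5) (4,3) (4,4) (4,5)] -> total=19
Click 2 (1,2) count=1: revealed 0 new [(none)] -> total=19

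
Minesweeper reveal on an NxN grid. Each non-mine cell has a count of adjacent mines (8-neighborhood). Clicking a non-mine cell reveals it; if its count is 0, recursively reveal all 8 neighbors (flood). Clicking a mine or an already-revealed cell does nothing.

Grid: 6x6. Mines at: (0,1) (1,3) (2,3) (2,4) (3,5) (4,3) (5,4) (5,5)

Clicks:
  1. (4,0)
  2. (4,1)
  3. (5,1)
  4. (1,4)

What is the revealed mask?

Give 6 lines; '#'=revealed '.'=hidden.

Answer: ......
###.#.
###...
###...
###...
###...

Derivation:
Click 1 (4,0) count=0: revealed 15 new [(1,0) (1,1) (1,2) (2,0) (2,1) (2,2) (3,0) (3,1) (3,2) (4,0) (4,1) (4,2) (5,0) (5,1) (5,2)] -> total=15
Click 2 (4,1) count=0: revealed 0 new [(none)] -> total=15
Click 3 (5,1) count=0: revealed 0 new [(none)] -> total=15
Click 4 (1,4) count=3: revealed 1 new [(1,4)] -> total=16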